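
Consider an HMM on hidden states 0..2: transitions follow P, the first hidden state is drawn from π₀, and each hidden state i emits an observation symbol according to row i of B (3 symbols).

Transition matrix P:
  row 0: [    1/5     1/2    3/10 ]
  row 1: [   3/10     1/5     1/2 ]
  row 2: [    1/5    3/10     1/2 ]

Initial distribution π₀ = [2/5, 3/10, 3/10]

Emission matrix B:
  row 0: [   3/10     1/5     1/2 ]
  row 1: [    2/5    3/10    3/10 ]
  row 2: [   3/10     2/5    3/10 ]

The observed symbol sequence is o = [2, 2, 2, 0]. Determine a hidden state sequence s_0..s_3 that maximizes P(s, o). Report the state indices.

t=0: δ = [2.000e-01, 9.000e-02, 9.000e-02]  (obs o_0=2)
t=1: δ = [2.000e-02, 3.000e-02, 1.800e-02]  ψ = [0, 0, 0]  (obs o_1=2)
t=2: δ = [4.500e-03, 3.000e-03, 4.500e-03]  ψ = [1, 0, 1]  (obs o_2=2)
t=3: δ = [2.700e-04, 9.000e-04, 6.750e-04]  ψ = [0, 0, 2]  (obs o_3=0)
backtrack: best end state = 1; path = [0, 1, 0, 1]

path = [0, 1, 0, 1]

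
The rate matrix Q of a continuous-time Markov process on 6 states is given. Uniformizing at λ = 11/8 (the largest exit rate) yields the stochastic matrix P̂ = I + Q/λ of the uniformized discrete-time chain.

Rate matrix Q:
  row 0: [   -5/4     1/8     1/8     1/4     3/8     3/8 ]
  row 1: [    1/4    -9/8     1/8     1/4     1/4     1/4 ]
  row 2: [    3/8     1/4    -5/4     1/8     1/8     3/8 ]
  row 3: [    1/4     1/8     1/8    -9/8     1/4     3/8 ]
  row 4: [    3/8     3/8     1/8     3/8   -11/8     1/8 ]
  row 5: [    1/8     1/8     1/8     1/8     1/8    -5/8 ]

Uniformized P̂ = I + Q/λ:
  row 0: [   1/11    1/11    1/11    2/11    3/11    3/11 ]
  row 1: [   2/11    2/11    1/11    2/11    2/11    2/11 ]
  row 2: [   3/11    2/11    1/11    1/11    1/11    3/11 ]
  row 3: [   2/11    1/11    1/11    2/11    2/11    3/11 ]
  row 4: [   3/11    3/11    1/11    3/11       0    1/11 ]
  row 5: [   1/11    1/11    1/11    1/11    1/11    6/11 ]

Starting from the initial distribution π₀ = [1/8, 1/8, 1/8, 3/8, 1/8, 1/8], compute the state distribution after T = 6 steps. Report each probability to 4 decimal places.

π = [0.1584, 0.1359, 0.0909, 0.1563, 0.1341, 0.3243]

t=0: π = [0.1250, 0.1250, 0.1250, 0.3750, 0.1250, 0.1250]
t=1: π = [0.1818, 0.1364, 0.0909, 0.1705, 0.1477, 0.2727]
t=2: π = [0.1622, 0.1384, 0.0909, 0.1622, 0.1384, 0.3079]
t=3: π = [0.1599, 0.1369, 0.0909, 0.1582, 0.1351, 0.3189]
t=4: π = [0.1588, 0.1362, 0.0909, 0.1568, 0.1345, 0.3227]
t=5: π = [0.1585, 0.1360, 0.0909, 0.1564, 0.1342, 0.3239]
t=6: π = [0.1584, 0.1359, 0.0909, 0.1563, 0.1341, 0.3243]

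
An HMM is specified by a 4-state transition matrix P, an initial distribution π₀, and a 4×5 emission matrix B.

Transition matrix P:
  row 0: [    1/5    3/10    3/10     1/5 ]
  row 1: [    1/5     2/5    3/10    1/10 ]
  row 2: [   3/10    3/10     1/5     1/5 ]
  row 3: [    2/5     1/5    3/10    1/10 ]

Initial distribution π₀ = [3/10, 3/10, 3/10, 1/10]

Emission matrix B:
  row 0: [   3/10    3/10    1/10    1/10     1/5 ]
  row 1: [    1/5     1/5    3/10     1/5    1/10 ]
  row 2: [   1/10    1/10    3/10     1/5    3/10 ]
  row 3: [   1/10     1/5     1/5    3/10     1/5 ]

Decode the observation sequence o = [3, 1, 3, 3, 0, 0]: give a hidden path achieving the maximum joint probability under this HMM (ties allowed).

path = [1, 1, 1, 1, 1, 1]

t=0: δ = [3.000e-02, 6.000e-02, 6.000e-02, 3.000e-02]  (obs o_0=3)
t=1: δ = [5.400e-03, 4.800e-03, 1.800e-03, 2.400e-03]  ψ = [2, 1, 1, 2]  (obs o_1=1)
t=2: δ = [1.080e-04, 3.840e-04, 3.240e-04, 3.240e-04]  ψ = [0, 1, 0, 0]  (obs o_2=3)
t=3: δ = [1.296e-05, 3.072e-05, 2.304e-05, 1.944e-05]  ψ = [3, 1, 1, 2]  (obs o_3=3)
t=4: δ = [2.333e-06, 2.458e-06, 9.216e-07, 4.608e-07]  ψ = [3, 1, 1, 2]  (obs o_4=0)
t=5: δ = [1.475e-07, 1.966e-07, 7.373e-08, 4.666e-08]  ψ = [1, 1, 1, 0]  (obs o_5=0)
backtrack: best end state = 1; path = [1, 1, 1, 1, 1, 1]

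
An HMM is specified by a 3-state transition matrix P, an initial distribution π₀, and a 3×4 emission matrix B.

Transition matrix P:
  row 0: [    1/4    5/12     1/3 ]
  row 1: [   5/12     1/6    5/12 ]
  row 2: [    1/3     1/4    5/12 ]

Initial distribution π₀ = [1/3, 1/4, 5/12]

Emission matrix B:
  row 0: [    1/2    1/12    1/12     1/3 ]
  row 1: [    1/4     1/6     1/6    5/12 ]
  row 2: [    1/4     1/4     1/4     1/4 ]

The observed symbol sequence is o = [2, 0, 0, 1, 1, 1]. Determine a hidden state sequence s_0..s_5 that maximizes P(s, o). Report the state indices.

path = [2, 0, 1, 2, 2, 2]

t=0: δ = [2.778e-02, 4.167e-02, 1.042e-01]  (obs o_0=2)
t=1: δ = [1.736e-02, 6.510e-03, 1.085e-02]  ψ = [2, 2, 2]  (obs o_1=0)
t=2: δ = [2.170e-03, 1.808e-03, 1.447e-03]  ψ = [0, 0, 0]  (obs o_2=0)
t=3: δ = [6.279e-05, 1.507e-04, 1.884e-04]  ψ = [1, 0, 1]  (obs o_3=1)
t=4: δ = [5.233e-06, 7.849e-06, 1.962e-05]  ψ = [1, 2, 2]  (obs o_4=1)
t=5: δ = [5.451e-07, 8.176e-07, 2.044e-06]  ψ = [2, 2, 2]  (obs o_5=1)
backtrack: best end state = 2; path = [2, 0, 1, 2, 2, 2]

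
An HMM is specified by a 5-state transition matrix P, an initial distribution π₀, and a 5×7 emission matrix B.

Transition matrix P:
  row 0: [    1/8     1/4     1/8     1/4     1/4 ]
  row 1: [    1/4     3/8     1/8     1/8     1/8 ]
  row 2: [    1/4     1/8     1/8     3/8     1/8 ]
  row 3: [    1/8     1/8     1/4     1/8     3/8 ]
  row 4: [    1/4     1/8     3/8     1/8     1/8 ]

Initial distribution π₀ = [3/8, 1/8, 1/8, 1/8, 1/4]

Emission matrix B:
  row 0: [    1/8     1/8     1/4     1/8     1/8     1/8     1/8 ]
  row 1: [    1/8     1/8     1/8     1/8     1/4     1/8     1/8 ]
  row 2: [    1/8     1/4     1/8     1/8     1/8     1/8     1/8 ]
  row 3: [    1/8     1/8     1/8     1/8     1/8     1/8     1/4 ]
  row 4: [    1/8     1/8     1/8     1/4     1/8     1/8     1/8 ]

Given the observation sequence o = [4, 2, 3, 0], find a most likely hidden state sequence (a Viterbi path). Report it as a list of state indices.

path = [0, 3, 4, 2]

t=0: δ = [4.688e-02, 3.125e-02, 1.562e-02, 1.562e-02, 3.125e-02]  (obs o_0=4)
t=1: δ = [1.953e-03, 1.465e-03, 1.465e-03, 1.465e-03, 1.465e-03]  ψ = [1, 0, 4, 0, 0]  (obs o_1=2)
t=2: δ = [4.578e-05, 6.866e-05, 6.866e-05, 6.866e-05, 1.373e-04]  ψ = [1, 1, 4, 2, 3]  (obs o_2=3)
t=3: δ = [4.292e-06, 3.219e-06, 6.437e-06, 3.219e-06, 3.219e-06]  ψ = [4, 1, 4, 2, 3]  (obs o_3=0)
backtrack: best end state = 2; path = [0, 3, 4, 2]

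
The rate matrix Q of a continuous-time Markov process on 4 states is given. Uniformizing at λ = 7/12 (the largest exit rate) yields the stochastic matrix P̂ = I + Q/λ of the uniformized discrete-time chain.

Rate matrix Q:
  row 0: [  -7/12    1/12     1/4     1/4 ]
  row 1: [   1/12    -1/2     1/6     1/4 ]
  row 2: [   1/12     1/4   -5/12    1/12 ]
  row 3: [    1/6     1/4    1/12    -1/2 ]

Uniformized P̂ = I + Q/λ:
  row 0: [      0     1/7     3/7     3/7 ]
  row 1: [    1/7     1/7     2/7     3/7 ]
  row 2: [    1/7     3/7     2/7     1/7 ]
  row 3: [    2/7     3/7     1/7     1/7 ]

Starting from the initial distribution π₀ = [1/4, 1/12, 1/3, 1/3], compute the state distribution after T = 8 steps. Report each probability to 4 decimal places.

t=0: π = [0.2500, 0.0833, 0.3333, 0.3333]
t=1: π = [0.1548, 0.3333, 0.2738, 0.2381]
t=2: π = [0.1548, 0.2891, 0.2738, 0.2823]
t=3: π = [0.1611, 0.3017, 0.2675, 0.2697]
t=4: π = [0.1584, 0.2963, 0.2702, 0.2751]
t=5: π = [0.1595, 0.2987, 0.2690, 0.2728]
t=6: π = [0.1590, 0.2977, 0.2695, 0.2738]
t=7: π = [0.1592, 0.2981, 0.2693, 0.2733]
t=8: π = [0.1592, 0.2979, 0.2694, 0.2735]

π = [0.1592, 0.2979, 0.2694, 0.2735]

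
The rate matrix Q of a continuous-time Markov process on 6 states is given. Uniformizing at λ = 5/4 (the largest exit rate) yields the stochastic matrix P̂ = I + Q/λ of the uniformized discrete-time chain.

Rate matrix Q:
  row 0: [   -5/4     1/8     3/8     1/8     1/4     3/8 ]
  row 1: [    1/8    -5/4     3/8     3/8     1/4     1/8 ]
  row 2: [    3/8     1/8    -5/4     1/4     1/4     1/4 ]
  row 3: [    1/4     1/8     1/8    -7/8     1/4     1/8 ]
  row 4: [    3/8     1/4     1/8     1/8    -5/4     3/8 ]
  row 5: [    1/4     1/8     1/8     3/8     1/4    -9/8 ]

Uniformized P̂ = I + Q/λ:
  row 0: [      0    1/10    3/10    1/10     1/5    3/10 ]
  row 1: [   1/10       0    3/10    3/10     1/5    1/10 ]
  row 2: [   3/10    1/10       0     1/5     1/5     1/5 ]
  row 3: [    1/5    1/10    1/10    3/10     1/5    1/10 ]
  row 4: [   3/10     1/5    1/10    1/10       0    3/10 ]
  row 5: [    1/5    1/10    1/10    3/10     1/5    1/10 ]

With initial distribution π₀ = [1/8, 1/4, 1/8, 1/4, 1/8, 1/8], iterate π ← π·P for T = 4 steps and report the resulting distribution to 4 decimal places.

t=0: π = [0.1250, 0.2500, 0.1250, 0.2500, 0.1250, 0.1250]
t=1: π = [0.1750, 0.0875, 0.1625, 0.2375, 0.1750, 0.1625]
t=2: π = [0.1900, 0.1088, 0.1363, 0.2138, 0.1650, 0.1863]
t=3: π = [0.1813, 0.1056, 0.1461, 0.2154, 0.1670, 0.1846]
t=4: π = [0.1845, 0.1061, 0.1428, 0.2157, 0.1666, 0.1843]

π = [0.1845, 0.1061, 0.1428, 0.2157, 0.1666, 0.1843]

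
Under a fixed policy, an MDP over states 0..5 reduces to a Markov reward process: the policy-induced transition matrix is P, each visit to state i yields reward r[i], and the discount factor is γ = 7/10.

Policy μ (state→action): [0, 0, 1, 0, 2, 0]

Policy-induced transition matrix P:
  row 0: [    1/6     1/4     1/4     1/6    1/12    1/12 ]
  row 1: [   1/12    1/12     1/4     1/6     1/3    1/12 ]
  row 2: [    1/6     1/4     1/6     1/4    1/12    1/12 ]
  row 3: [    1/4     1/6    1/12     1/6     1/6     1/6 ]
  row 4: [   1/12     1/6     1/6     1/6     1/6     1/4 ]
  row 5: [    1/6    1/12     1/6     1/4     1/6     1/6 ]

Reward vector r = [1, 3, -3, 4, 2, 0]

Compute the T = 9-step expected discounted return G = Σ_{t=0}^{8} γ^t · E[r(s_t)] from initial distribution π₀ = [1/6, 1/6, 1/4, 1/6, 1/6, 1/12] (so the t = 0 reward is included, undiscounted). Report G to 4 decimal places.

G = 3.6418

t=0: π = [0.1667, 0.1667, 0.2500, 0.1667, 0.1667, 0.0833], E[r] = 0.9167, γ^t·E[r] = 0.916667, running G = 0.916667
t=1: π = [0.1528, 0.1806, 0.1806, 0.1944, 0.1597, 0.1319], E[r] = 1.2500, γ^t·E[r] = 0.875000, running G = 1.791667
t=2: π = [0.1545, 0.1684, 0.1782, 0.1927, 0.1690, 0.1372], E[r] = 1.2338, γ^t·E[r] = 0.604560, running G = 2.396227
t=3: π = [0.1546, 0.1689, 0.1775, 0.1929, 0.1670, 0.1390], E[r] = 1.2347, γ^t·E[r] = 0.423490, running G = 2.819717
t=4: π = [0.1548, 0.1687, 0.1775, 0.1930, 0.1671, 0.1388], E[r] = 1.2346, γ^t·E[r] = 0.296430, running G = 3.116147
t=5: π = [0.1548, 0.1687, 0.1775, 0.1930, 0.1671, 0.1388], E[r] = 1.2347, γ^t·E[r] = 0.207511, running G = 3.323658
t=6: π = [0.1548, 0.1687, 0.1775, 0.1930, 0.1671, 0.1388], E[r] = 1.2347, γ^t·E[r] = 0.145255, running G = 3.468914
t=7: π = [0.1548, 0.1687, 0.1775, 0.1930, 0.1671, 0.1388], E[r] = 1.2347, γ^t·E[r] = 0.101679, running G = 3.570593
t=8: π = [0.1548, 0.1687, 0.1775, 0.1930, 0.1671, 0.1388], E[r] = 1.2347, γ^t·E[r] = 0.071175, running G = 3.641768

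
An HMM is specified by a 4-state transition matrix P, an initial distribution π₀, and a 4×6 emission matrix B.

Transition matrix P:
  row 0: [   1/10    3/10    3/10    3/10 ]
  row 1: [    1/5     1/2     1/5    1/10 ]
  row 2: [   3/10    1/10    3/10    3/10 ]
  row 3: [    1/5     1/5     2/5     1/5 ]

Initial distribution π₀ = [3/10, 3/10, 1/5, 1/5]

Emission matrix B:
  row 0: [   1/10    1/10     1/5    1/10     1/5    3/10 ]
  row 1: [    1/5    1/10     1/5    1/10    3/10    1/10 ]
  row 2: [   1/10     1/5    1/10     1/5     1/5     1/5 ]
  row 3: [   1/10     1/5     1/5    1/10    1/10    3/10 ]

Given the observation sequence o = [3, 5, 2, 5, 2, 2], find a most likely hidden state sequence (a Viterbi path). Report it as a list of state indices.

t=0: δ = [3.000e-02, 3.000e-02, 4.000e-02, 2.000e-02]  (obs o_0=3)
t=1: δ = [3.600e-03, 1.500e-03, 2.400e-03, 3.600e-03]  ψ = [2, 1, 2, 2]  (obs o_1=5)
t=2: δ = [1.440e-04, 2.160e-04, 1.440e-04, 2.160e-04]  ψ = [2, 0, 3, 0]  (obs o_2=2)
t=3: δ = [1.296e-05, 1.080e-05, 1.728e-05, 1.296e-05]  ψ = [1, 1, 3, 0]  (obs o_3=5)
t=4: δ = [1.037e-06, 1.080e-06, 5.184e-07, 1.037e-06]  ψ = [2, 1, 2, 2]  (obs o_4=2)
t=5: δ = [4.320e-08, 1.080e-07, 4.147e-08, 6.221e-08]  ψ = [1, 1, 3, 0]  (obs o_5=2)
backtrack: best end state = 1; path = [2, 0, 1, 1, 1, 1]

path = [2, 0, 1, 1, 1, 1]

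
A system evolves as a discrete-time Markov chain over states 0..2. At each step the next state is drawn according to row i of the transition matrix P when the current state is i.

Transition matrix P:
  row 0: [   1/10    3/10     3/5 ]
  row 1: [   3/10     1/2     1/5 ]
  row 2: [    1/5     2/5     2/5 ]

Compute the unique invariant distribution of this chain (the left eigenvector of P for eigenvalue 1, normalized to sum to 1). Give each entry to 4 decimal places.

Balance equations π_j = Σ_i π_i·P[i][j]:
  π_0 = 1/10·π_0 + 3/10·π_1 + 1/5·π_2
  π_1 = 3/10·π_0 + 1/2·π_1 + 2/5·π_2
  normalize: π_0 + π_1 + π_2 = 1
Solving the linear system gives exactly π = [11/50, 21/50, 9/25].

π = [0.2200, 0.4200, 0.3600]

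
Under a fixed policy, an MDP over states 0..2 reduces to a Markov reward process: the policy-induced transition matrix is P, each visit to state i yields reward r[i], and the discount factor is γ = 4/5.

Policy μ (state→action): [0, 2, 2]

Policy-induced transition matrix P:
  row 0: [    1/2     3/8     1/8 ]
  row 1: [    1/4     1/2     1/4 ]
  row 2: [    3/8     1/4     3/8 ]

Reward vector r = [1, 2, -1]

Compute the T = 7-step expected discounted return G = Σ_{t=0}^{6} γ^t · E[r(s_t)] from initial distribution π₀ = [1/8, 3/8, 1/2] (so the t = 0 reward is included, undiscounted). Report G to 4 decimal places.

t=0: π = [0.1250, 0.3750, 0.5000], E[r] = 0.3750, γ^t·E[r] = 0.375000, running G = 0.375000
t=1: π = [0.3438, 0.3594, 0.2969], E[r] = 0.7656, γ^t·E[r] = 0.612500, running G = 0.987500
t=2: π = [0.3730, 0.3828, 0.2441], E[r] = 0.8945, γ^t·E[r] = 0.572500, running G = 1.560000
t=3: π = [0.3738, 0.3923, 0.2339], E[r] = 0.9246, γ^t·E[r] = 0.473375, running G = 2.033375
t=4: π = [0.3727, 0.3948, 0.2325], E[r] = 0.9298, γ^t·E[r] = 0.380838, running G = 2.414213
t=5: π = [0.3722, 0.3953, 0.2325], E[r] = 0.9303, γ^t·E[r] = 0.304850, running G = 2.719063
t=6: π = [0.3721, 0.3954, 0.2325], E[r] = 0.9303, γ^t·E[r] = 0.243870, running G = 2.962932

G = 2.9629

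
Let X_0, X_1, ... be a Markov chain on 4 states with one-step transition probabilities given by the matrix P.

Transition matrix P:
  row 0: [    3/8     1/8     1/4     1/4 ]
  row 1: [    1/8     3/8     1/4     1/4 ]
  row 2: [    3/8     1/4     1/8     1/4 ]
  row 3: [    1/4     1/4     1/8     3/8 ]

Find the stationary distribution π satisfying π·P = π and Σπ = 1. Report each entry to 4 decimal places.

Balance equations π_j = Σ_i π_i·P[i][j]:
  π_0 = 3/8·π_0 + 1/8·π_1 + 3/8·π_2 + 1/4·π_3
  π_1 = 1/8·π_0 + 3/8·π_1 + 1/4·π_2 + 1/4·π_3
  π_2 = 1/4·π_0 + 1/4·π_1 + 1/8·π_2 + 1/8·π_3
  normalize: π_0 + π_1 + π_2 + π_3 = 1
Solving the linear system gives exactly π = [5/18, 31/126, 4/21, 2/7].

π = [0.2778, 0.2460, 0.1905, 0.2857]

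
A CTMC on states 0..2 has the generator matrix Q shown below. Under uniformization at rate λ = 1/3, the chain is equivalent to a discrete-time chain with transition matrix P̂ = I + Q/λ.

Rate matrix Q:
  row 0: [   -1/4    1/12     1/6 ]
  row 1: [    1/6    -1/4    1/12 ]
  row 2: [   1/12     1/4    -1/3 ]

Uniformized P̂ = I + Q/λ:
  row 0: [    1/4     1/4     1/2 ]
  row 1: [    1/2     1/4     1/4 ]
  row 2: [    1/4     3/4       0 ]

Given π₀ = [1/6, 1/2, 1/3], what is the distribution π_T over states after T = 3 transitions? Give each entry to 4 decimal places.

t=0: π = [0.1667, 0.5000, 0.3333]
t=1: π = [0.3750, 0.4167, 0.2083]
t=2: π = [0.3542, 0.3542, 0.2917]
t=3: π = [0.3385, 0.3958, 0.2656]

π = [0.3385, 0.3958, 0.2656]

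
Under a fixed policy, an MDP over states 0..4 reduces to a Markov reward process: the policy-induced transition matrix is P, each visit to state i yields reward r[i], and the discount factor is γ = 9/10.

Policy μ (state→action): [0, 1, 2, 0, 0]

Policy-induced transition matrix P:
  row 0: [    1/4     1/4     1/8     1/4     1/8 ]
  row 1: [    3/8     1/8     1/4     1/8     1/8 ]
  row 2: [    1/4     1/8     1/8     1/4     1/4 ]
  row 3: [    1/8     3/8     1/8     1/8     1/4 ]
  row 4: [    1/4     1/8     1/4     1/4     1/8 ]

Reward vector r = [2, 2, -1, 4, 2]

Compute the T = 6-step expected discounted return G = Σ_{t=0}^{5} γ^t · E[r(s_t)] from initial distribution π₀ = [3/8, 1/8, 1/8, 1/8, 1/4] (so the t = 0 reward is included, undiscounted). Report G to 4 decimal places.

G = 8.8475

t=0: π = [0.3750, 0.1250, 0.1250, 0.1250, 0.2500], E[r] = 1.8750, γ^t·E[r] = 1.875000, running G = 1.875000
t=1: π = [0.2500, 0.2031, 0.1719, 0.2188, 0.1563], E[r] = 1.9219, γ^t·E[r] = 1.729688, running G = 3.604688
t=2: π = [0.2480, 0.2109, 0.1699, 0.1973, 0.1738], E[r] = 1.8848, γ^t·E[r] = 1.526660, running G = 5.131348
t=3: π = [0.2517, 0.2053, 0.1731, 0.1990, 0.1709], E[r] = 1.8787, γ^t·E[r] = 1.369545, running G = 6.500892
t=4: π = [0.2508, 0.2062, 0.1720, 0.1995, 0.1715], E[r] = 1.8828, γ^t·E[r] = 1.235333, running G = 7.736226
t=5: π = [0.2508, 0.2062, 0.1722, 0.1993, 0.1714], E[r] = 1.8819, γ^t·E[r] = 1.111266, running G = 8.847492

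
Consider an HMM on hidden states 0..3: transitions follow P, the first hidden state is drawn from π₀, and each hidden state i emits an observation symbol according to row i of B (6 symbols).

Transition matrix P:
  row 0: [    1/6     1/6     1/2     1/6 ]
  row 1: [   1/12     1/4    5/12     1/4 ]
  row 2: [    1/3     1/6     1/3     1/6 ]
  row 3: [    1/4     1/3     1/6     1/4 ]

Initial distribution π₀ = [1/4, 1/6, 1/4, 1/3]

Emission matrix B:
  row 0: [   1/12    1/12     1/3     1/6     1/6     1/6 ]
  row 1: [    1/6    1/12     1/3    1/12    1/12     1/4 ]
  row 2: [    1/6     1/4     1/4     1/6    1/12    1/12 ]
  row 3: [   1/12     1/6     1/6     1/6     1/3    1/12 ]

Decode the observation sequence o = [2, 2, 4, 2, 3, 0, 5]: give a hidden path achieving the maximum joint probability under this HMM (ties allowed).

t=0: δ = [8.333e-02, 5.556e-02, 6.250e-02, 5.556e-02]  (obs o_0=2)
t=1: δ = [6.944e-03, 6.173e-03, 1.042e-02, 2.315e-03]  ψ = [2, 3, 0, 0]  (obs o_1=2)
t=2: δ = [5.787e-04, 1.447e-04, 2.894e-04, 5.787e-04]  ψ = [2, 2, 0, 2]  (obs o_2=4)
t=3: δ = [4.823e-05, 6.430e-05, 7.234e-05, 2.411e-05]  ψ = [3, 3, 0, 3]  (obs o_3=2)
t=4: δ = [4.019e-06, 1.340e-06, 4.465e-06, 2.679e-06]  ψ = [2, 1, 1, 1]  (obs o_4=3)
t=5: δ = [1.240e-07, 1.488e-07, 3.349e-07, 6.202e-08]  ψ = [2, 3, 0, 2]  (obs o_5=0)
t=6: δ = [1.861e-08, 1.395e-08, 9.303e-09, 4.651e-09]  ψ = [2, 2, 2, 2]  (obs o_6=5)
backtrack: best end state = 0; path = [0, 2, 0, 2, 0, 2, 0]

path = [0, 2, 0, 2, 0, 2, 0]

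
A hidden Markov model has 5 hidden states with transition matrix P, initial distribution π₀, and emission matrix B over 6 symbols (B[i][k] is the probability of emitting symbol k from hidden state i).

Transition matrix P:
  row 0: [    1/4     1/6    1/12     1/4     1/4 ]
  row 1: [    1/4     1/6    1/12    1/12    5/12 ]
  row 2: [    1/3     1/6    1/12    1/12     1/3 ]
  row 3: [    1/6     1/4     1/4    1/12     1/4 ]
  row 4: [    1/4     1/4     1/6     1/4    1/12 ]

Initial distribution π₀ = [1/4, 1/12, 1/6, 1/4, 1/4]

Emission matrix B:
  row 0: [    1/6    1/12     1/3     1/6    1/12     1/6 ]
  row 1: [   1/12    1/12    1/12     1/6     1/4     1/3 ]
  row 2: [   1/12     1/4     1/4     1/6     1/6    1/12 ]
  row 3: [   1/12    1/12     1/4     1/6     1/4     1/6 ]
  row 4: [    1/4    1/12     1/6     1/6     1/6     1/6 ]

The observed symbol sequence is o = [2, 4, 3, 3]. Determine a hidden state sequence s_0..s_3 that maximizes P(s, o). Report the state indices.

path = [0, 3, 1, 4]

t=0: δ = [8.333e-02, 6.944e-03, 4.167e-02, 6.250e-02, 4.167e-02]  (obs o_0=2)
t=1: δ = [1.736e-03, 3.906e-03, 2.604e-03, 5.208e-03, 3.472e-03]  ψ = [0, 3, 3, 0, 0]  (obs o_1=4)
t=2: δ = [1.628e-04, 2.170e-04, 2.170e-04, 1.447e-04, 2.713e-04]  ψ = [1, 3, 3, 4, 1]  (obs o_2=3)
t=3: δ = [1.206e-05, 1.130e-05, 7.535e-06, 1.130e-05, 1.507e-05]  ψ = [2, 4, 4, 4, 1]  (obs o_3=3)
backtrack: best end state = 4; path = [0, 3, 1, 4]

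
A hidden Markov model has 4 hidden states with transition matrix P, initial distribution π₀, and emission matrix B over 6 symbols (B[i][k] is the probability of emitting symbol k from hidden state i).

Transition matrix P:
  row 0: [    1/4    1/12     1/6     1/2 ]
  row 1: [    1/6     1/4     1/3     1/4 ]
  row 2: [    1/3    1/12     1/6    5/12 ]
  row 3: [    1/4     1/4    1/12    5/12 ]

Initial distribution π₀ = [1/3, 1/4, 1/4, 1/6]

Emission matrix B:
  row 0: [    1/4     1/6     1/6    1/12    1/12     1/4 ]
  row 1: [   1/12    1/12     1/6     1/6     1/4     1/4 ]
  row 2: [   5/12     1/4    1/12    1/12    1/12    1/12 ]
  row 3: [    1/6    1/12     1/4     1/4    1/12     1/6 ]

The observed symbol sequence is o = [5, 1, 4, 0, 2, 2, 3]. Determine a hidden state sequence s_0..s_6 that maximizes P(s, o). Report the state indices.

t=0: δ = [8.333e-02, 6.250e-02, 2.083e-02, 2.778e-02]  (obs o_0=5)
t=1: δ = [3.472e-03, 1.302e-03, 5.208e-03, 3.472e-03]  ψ = [0, 1, 1, 0]  (obs o_1=1)
t=2: δ = [1.447e-04, 2.170e-04, 7.234e-05, 1.808e-04]  ψ = [2, 3, 2, 2]  (obs o_2=4)
t=3: δ = [1.130e-05, 4.521e-06, 3.014e-05, 1.256e-05]  ψ = [3, 1, 1, 3]  (obs o_3=0)
t=4: δ = [1.674e-06, 5.233e-07, 4.186e-07, 3.140e-06]  ψ = [2, 3, 2, 2]  (obs o_4=2)
t=5: δ = [1.308e-07, 1.308e-07, 2.326e-08, 3.270e-07]  ψ = [3, 3, 0, 3]  (obs o_5=2)
t=6: δ = [6.814e-09, 1.363e-08, 3.634e-09, 3.407e-08]  ψ = [3, 3, 1, 3]  (obs o_6=3)
backtrack: best end state = 3; path = [0, 3, 1, 2, 3, 3, 3]

path = [0, 3, 1, 2, 3, 3, 3]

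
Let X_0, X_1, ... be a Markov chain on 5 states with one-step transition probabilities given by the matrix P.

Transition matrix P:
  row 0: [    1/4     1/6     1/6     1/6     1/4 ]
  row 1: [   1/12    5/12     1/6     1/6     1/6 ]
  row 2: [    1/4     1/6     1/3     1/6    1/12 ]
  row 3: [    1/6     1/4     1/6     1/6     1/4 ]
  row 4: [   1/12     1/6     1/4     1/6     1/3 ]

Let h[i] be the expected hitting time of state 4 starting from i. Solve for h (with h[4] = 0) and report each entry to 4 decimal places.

First-step conditioning: h[4] = 0; for i ≠ 4, h[i] = 1 + Σ_k P[i][k]·h[k].
  h[0] = 1 + 1/4·h[0] + 1/6·h[1] + 1/6·h[2] + 1/6·h[3]
  h[1] = 1 + 1/12·h[0] + 5/12·h[1] + 1/6·h[2] + 1/6·h[3]
  h[2] = 1 + 1/4·h[0] + 1/6·h[1] + 1/3·h[2] + 1/6·h[3]
  h[3] = 1 + 1/6·h[0] + 1/4·h[1] + 1/6·h[2] + 1/6·h[3]
Solving the 4×4 linear system over states ≠ 4 gives exactly h = [3240/637, 3600/637, 3888/637, 3270/637, 0] (h[4] = 0 is the target).

h = [5.0863, 5.6515, 6.1036, 5.1334, 0.0000]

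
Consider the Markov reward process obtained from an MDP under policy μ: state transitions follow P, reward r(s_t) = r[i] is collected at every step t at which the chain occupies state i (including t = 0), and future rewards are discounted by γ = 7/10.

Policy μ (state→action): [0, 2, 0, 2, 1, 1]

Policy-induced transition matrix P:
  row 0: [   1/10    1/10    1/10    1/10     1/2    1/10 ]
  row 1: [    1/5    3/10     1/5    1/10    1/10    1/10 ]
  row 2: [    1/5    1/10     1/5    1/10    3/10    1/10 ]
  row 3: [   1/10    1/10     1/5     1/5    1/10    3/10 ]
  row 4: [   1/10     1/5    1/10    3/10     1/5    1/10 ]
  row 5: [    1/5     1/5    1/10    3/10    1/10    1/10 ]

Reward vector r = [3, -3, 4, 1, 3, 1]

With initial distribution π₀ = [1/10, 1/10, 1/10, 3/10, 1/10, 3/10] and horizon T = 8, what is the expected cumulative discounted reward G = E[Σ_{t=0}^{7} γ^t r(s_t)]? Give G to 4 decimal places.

G = 4.4689

t=0: π = [0.1000, 0.1000, 0.1000, 0.3000, 0.1000, 0.3000], E[r] = 1.3000, γ^t·E[r] = 1.300000, running G = 1.300000
t=1: π = [0.1500, 0.1600, 0.1500, 0.2100, 0.1700, 0.1600], E[r] = 1.4500, γ^t·E[r] = 1.015000, running G = 2.315000
t=2: π = [0.1470, 0.1650, 0.1520, 0.1870, 0.2070, 0.1420], E[r] = 1.5040, γ^t·E[r] = 0.736960, running G = 3.051960
t=3: π = [0.1459, 0.1679, 0.1504, 0.1885, 0.2099, 0.1374], E[r] = 1.4912, γ^t·E[r] = 0.511482, running G = 3.563442
t=4: π = [0.1456, 0.1683, 0.1507, 0.1883, 0.2094, 0.1377], E[r] = 1.4888, γ^t·E[r] = 0.357461, running G = 3.920902
t=5: π = [0.1457, 0.1684, 0.1507, 0.1883, 0.2093, 0.1377], E[r] = 1.4886, γ^t·E[r] = 0.250196, running G = 4.171099
t=6: π = [0.1457, 0.1684, 0.1507, 0.1882, 0.2093, 0.1377], E[r] = 1.4888, γ^t·E[r] = 0.175151, running G = 4.346250
t=7: π = [0.1457, 0.1684, 0.1507, 0.1882, 0.2094, 0.1376], E[r] = 1.4888, γ^t·E[r] = 0.122606, running G = 4.468856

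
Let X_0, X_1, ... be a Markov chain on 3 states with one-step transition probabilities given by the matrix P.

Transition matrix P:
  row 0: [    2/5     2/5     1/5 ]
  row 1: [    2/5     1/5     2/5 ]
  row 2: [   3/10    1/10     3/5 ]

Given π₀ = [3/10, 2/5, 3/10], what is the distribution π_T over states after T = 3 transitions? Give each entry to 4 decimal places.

π = [0.3594, 0.2314, 0.4092]

t=0: π = [0.3000, 0.4000, 0.3000]
t=1: π = [0.3700, 0.2300, 0.4000]
t=2: π = [0.3600, 0.2340, 0.4060]
t=3: π = [0.3594, 0.2314, 0.4092]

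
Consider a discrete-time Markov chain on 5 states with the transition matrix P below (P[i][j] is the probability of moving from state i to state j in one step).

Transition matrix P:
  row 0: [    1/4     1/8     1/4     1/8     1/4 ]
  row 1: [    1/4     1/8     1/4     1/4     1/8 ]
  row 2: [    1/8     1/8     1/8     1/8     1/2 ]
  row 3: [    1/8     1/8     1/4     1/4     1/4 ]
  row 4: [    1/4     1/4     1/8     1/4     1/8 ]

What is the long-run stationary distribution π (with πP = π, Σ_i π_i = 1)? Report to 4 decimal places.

Balance equations π_j = Σ_i π_i·P[i][j]:
  π_0 = 1/4·π_0 + 1/4·π_1 + 1/8·π_2 + 1/8·π_3 + 1/4·π_4
  π_1 = 1/8·π_0 + 1/8·π_1 + 1/8·π_2 + 1/8·π_3 + 1/4·π_4
  π_2 = 1/4·π_0 + 1/4·π_1 + 1/8·π_2 + 1/4·π_3 + 1/8·π_4
  π_3 = 1/8·π_0 + 1/4·π_1 + 1/8·π_2 + 1/4·π_3 + 1/4·π_4
  normalize: π_0 + π_1 + π_2 + π_3 + π_4 = 1
Solving the linear system gives exactly π = [135/673, 105/673, 131/673, 135/673, 167/673].

π = [0.2006, 0.1560, 0.1947, 0.2006, 0.2481]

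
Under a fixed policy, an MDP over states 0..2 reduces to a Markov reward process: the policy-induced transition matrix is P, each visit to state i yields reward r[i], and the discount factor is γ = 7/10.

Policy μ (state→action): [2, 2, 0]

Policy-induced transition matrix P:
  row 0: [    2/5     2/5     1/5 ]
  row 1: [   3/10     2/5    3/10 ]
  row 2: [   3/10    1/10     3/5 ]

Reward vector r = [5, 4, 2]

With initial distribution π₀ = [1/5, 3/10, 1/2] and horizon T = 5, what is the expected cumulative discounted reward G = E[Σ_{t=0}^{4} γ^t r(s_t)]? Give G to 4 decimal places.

t=0: π = [0.2000, 0.3000, 0.5000], E[r] = 3.2000, γ^t·E[r] = 3.200000, running G = 3.200000
t=1: π = [0.3200, 0.2500, 0.4300], E[r] = 3.4600, γ^t·E[r] = 2.422000, running G = 5.622000
t=2: π = [0.3320, 0.2710, 0.3970], E[r] = 3.5380, γ^t·E[r] = 1.733620, running G = 7.355620
t=3: π = [0.3332, 0.2809, 0.3859], E[r] = 3.5614, γ^t·E[r] = 1.221560, running G = 8.577180
t=4: π = [0.3333, 0.2842, 0.3825], E[r] = 3.5684, γ^t·E[r] = 0.856778, running G = 9.433958

G = 9.4340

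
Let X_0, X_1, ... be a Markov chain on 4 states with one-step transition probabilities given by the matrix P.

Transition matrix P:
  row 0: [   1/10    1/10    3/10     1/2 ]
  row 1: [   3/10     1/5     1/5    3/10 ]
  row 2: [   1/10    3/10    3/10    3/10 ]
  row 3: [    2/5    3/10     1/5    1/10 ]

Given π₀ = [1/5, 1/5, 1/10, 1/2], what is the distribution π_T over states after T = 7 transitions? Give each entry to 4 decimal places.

π = [0.2328, 0.2305, 0.2481, 0.2887]

t=0: π = [0.2000, 0.2000, 0.1000, 0.5000]
t=1: π = [0.2900, 0.2400, 0.2300, 0.2400]
t=2: π = [0.2200, 0.2180, 0.2520, 0.3100]
t=3: π = [0.2366, 0.2342, 0.2472, 0.2820]
t=4: π = [0.2314, 0.2293, 0.2484, 0.2909]
t=5: π = [0.2331, 0.2308, 0.2480, 0.2881]
t=6: π = [0.2326, 0.2303, 0.2481, 0.2890]
t=7: π = [0.2328, 0.2305, 0.2481, 0.2887]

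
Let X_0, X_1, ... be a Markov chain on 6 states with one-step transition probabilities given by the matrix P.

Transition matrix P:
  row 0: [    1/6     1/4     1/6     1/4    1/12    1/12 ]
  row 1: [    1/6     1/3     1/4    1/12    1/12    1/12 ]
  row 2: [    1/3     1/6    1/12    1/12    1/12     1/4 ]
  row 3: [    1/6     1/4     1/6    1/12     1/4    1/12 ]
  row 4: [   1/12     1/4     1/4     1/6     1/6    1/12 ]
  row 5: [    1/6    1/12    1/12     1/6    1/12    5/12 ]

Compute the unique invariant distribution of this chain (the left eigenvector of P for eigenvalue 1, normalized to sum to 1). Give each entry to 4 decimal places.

Balance equations π_j = Σ_i π_i·P[i][j]:
  π_0 = 1/6·π_0 + 1/6·π_1 + 1/3·π_2 + 1/6·π_3 + 1/12·π_4 + 1/6·π_5
  π_1 = 1/4·π_0 + 1/3·π_1 + 1/6·π_2 + 1/4·π_3 + 1/4·π_4 + 1/12·π_5
  π_2 = 1/6·π_0 + 1/4·π_1 + 1/12·π_2 + 1/6·π_3 + 1/4·π_4 + 1/12·π_5
  π_3 = 1/4·π_0 + 1/12·π_1 + 1/12·π_2 + 1/12·π_3 + 1/6·π_4 + 1/6·π_5
  π_4 = 1/12·π_0 + 1/12·π_1 + 1/12·π_2 + 1/4·π_3 + 1/6·π_4 + 1/12·π_5
  normalize: π_0 + π_1 + π_2 + π_3 + π_4 + π_5 = 1
Solving the linear system gives exactly π = [2837/15343, 6971/30686, 5137/30686, 2113/15343, 1779/15343, 2560/15343].

π = [0.1849, 0.2272, 0.1674, 0.1377, 0.1159, 0.1669]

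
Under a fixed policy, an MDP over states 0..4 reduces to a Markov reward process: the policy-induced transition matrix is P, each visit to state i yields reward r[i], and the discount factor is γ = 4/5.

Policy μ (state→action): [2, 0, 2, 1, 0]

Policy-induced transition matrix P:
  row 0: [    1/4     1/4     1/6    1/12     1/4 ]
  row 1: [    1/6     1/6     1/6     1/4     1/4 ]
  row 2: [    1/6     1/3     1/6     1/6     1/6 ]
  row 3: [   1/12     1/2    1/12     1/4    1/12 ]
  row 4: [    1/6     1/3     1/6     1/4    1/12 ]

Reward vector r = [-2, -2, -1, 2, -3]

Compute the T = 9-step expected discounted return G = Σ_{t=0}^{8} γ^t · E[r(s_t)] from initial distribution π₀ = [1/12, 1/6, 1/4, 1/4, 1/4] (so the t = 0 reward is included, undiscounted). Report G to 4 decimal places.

t=0: π = [0.0833, 0.1667, 0.2500, 0.2500, 0.2500], E[r] = -1.0000, γ^t·E[r] = -1.000000, running G = -1.000000
t=1: π = [0.1528, 0.3403, 0.1458, 0.2153, 0.1458], E[r] = -1.1389, γ^t·E[r] = -0.911111, running G = -1.911111
t=2: π = [0.1615, 0.2998, 0.1487, 0.2124, 0.1777], E[r] = -1.1794, γ^t·E[r] = -0.754815, running G = -2.665926
t=3: π = [0.1624, 0.3053, 0.1490, 0.2107, 0.1726], E[r] = -1.1808, γ^t·E[r] = -0.604593, running G = -3.270519
t=4: π = [0.1626, 0.3040, 0.1491, 0.2105, 0.1737], E[r] = -1.1825, γ^t·E[r] = -0.484365, running G = -3.754884
t=5: π = [0.1627, 0.3042, 0.1491, 0.2105, 0.1735], E[r] = -1.1825, γ^t·E[r] = -0.387497, running G = -4.142381
t=6: π = [0.1627, 0.3042, 0.1491, 0.2105, 0.1736], E[r] = -1.1826, γ^t·E[r] = -0.310013, running G = -4.452393
t=7: π = [0.1627, 0.3042, 0.1491, 0.2105, 0.1736], E[r] = -1.1826, γ^t·E[r] = -0.248010, running G = -4.700403
t=8: π = [0.1627, 0.3042, 0.1491, 0.2105, 0.1736], E[r] = -1.1826, γ^t·E[r] = -0.198408, running G = -4.898812

G = -4.8988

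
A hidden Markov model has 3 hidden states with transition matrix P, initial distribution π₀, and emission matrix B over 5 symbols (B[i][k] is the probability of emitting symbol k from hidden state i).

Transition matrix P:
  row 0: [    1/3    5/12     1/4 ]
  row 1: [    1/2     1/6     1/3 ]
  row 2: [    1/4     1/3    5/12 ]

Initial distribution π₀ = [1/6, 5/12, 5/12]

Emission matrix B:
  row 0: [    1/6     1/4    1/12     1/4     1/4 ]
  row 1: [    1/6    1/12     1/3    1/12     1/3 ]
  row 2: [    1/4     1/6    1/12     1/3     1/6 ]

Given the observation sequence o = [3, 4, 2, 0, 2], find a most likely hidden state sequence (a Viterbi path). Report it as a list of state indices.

path = [2, 0, 1, 0, 1]

t=0: δ = [4.167e-02, 3.472e-02, 1.389e-01]  (obs o_0=3)
t=1: δ = [8.681e-03, 1.543e-02, 9.645e-03]  ψ = [2, 2, 2]  (obs o_1=4)
t=2: δ = [6.430e-04, 1.206e-03, 4.287e-04]  ψ = [1, 0, 1]  (obs o_2=2)
t=3: δ = [1.005e-04, 4.465e-05, 1.005e-04]  ψ = [1, 0, 1]  (obs o_3=0)
t=4: δ = [2.791e-06, 1.395e-05, 3.489e-06]  ψ = [0, 0, 2]  (obs o_4=2)
backtrack: best end state = 1; path = [2, 0, 1, 0, 1]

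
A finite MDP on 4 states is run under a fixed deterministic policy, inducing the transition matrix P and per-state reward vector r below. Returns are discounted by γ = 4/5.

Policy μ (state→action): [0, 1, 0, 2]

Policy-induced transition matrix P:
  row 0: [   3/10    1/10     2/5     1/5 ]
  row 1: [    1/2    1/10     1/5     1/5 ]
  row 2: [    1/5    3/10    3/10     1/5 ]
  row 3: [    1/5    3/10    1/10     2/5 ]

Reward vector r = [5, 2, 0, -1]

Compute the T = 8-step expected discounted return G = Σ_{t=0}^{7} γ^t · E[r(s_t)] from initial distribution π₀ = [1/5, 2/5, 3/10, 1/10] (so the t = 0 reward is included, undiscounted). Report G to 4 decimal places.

t=0: π = [0.2000, 0.4000, 0.3000, 0.1000], E[r] = 1.7000, γ^t·E[r] = 1.700000, running G = 1.700000
t=1: π = [0.3400, 0.1800, 0.2600, 0.2200], E[r] = 1.8400, γ^t·E[r] = 1.472000, running G = 3.172000
t=2: π = [0.2880, 0.1960, 0.2720, 0.2440], E[r] = 1.5880, γ^t·E[r] = 1.016320, running G = 4.188320
t=3: π = [0.2876, 0.2032, 0.2604, 0.2488], E[r] = 1.5956, γ^t·E[r] = 0.816947, running G = 5.005267
t=4: π = [0.2897, 0.2018, 0.2587, 0.2498], E[r] = 1.6025, γ^t·E[r] = 0.656392, running G = 5.661659
t=5: π = [0.2895, 0.2017, 0.2588, 0.2500], E[r] = 1.6010, γ^t·E[r] = 0.524630, running G = 6.186289
t=6: π = [0.2895, 0.2018, 0.2588, 0.2500], E[r] = 1.6008, γ^t·E[r] = 0.419645, running G = 6.605935
t=7: π = [0.2895, 0.2018, 0.2588, 0.2500], E[r] = 1.6009, γ^t·E[r] = 0.335729, running G = 6.941664

G = 6.9417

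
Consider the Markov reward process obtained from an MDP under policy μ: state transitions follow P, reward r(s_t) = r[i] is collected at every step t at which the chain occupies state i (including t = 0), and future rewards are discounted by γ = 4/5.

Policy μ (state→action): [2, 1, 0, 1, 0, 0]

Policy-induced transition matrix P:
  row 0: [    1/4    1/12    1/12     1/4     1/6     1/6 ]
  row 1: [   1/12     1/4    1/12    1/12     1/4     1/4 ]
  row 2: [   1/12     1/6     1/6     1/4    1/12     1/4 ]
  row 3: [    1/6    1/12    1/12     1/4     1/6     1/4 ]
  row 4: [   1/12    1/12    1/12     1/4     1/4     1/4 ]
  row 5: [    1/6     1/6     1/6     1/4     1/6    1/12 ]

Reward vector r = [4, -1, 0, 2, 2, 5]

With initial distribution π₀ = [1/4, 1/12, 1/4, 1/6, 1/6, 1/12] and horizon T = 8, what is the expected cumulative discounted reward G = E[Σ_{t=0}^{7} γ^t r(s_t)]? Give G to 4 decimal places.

t=0: π = [0.2500, 0.0833, 0.2500, 0.1667, 0.1667, 0.0833], E[r] = 2.0000, γ^t·E[r] = 2.000000, running G = 2.000000
t=1: π = [0.1458, 0.1250, 0.1111, 0.2361, 0.1667, 0.2153], E[r] = 2.3403, γ^t·E[r] = 1.872222, running G = 3.872222
t=2: π = [0.1453, 0.1314, 0.1105, 0.2292, 0.1817, 0.2020], E[r] = 2.2813, γ^t·E[r] = 1.460000, running G = 5.332222
t=3: π = [0.1435, 0.1313, 0.1094, 0.2281, 0.1835, 0.2042], E[r] = 2.2871, γ^t·E[r] = 1.170988, running G = 6.503210
t=4: π = [0.1433, 0.1313, 0.1095, 0.2281, 0.1838, 0.2040], E[r] = 2.2856, γ^t·E[r] = 0.936178, running G = 7.439388
t=5: π = [0.1432, 0.1313, 0.1095, 0.2281, 0.1838, 0.2041], E[r] = 2.2857, γ^t·E[r] = 0.748969, running G = 8.188357
t=6: π = [0.1432, 0.1314, 0.1095, 0.2281, 0.1838, 0.2041], E[r] = 2.2856, γ^t·E[r] = 0.599164, running G = 8.787520
t=7: π = [0.1432, 0.1314, 0.1095, 0.2281, 0.1838, 0.2041], E[r] = 2.2856, γ^t·E[r] = 0.479331, running G = 9.266851

G = 9.2669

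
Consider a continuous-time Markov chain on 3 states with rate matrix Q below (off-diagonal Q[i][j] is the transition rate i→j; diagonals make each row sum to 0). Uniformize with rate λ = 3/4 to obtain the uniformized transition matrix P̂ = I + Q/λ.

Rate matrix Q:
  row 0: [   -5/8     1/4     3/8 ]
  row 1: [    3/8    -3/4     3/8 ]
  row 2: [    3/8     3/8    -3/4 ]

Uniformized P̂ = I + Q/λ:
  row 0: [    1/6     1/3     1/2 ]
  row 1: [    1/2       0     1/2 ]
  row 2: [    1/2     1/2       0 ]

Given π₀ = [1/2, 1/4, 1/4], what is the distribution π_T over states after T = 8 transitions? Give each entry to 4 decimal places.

π = [0.3750, 0.2920, 0.3330]

t=0: π = [0.5000, 0.2500, 0.2500]
t=1: π = [0.3333, 0.2917, 0.3750]
t=2: π = [0.3889, 0.2986, 0.3125]
t=3: π = [0.3704, 0.2859, 0.3438]
t=4: π = [0.3765, 0.2953, 0.3281]
t=5: π = [0.3745, 0.2896, 0.3359]
t=6: π = [0.3752, 0.2928, 0.3320]
t=7: π = [0.3749, 0.2911, 0.3340]
t=8: π = [0.3750, 0.2920, 0.3330]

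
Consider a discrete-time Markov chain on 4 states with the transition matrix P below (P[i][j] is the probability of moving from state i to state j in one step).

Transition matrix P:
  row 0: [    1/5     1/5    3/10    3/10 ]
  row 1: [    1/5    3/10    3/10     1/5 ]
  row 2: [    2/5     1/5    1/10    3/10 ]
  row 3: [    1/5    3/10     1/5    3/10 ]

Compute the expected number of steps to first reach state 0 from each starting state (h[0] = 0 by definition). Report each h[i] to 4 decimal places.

First-step conditioning: h[0] = 0; for i ≠ 0, h[i] = 1 + Σ_k P[i][k]·h[k].
  h[1] = 1 + 3/10·h[1] + 3/10·h[2] + 1/5·h[3]
  h[2] = 1 + 1/5·h[1] + 1/10·h[2] + 3/10·h[3]
  h[3] = 1 + 3/10·h[1] + 1/5·h[2] + 3/10·h[3]
Solving the 3×3 linear system over states ≠ 0 gives exactly h = [0, 545/134, 455/134, 555/134] (h[0] = 0 is the target).

h = [0.0000, 4.0672, 3.3955, 4.1418]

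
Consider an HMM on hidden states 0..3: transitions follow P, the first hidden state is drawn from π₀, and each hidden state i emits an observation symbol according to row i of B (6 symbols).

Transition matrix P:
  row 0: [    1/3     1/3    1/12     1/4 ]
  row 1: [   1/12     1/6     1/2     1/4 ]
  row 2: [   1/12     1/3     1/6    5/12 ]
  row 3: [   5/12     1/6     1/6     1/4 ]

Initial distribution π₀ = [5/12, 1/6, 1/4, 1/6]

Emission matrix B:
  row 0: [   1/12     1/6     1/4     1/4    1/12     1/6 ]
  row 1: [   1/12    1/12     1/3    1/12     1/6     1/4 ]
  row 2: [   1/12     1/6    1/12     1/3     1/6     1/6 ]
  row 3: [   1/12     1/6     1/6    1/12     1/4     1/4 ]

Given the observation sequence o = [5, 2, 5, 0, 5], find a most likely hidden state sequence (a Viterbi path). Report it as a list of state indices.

path = [0, 0, 1, 2, 3]

t=0: δ = [6.944e-02, 4.167e-02, 4.167e-02, 4.167e-02]  (obs o_0=5)
t=1: δ = [5.787e-03, 7.716e-03, 1.736e-03, 2.894e-03]  ψ = [0, 0, 1, 0]  (obs o_1=2)
t=2: δ = [3.215e-04, 4.823e-04, 6.430e-04, 4.823e-04]  ψ = [0, 0, 1, 1]  (obs o_2=5)
t=3: δ = [1.674e-05, 1.786e-05, 2.009e-05, 2.233e-05]  ψ = [3, 2, 1, 2]  (obs o_3=0)
t=4: δ = [1.550e-06, 1.674e-06, 1.488e-06, 2.093e-06]  ψ = [3, 2, 1, 2]  (obs o_4=5)
backtrack: best end state = 3; path = [0, 0, 1, 2, 3]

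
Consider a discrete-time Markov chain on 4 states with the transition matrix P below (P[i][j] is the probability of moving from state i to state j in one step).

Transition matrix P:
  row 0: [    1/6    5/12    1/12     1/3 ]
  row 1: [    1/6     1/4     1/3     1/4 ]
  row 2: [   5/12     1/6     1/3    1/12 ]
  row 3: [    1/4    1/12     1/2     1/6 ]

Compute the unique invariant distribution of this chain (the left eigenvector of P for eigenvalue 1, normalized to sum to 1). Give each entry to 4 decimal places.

Balance equations π_j = Σ_i π_i·P[i][j]:
  π_0 = 1/6·π_0 + 1/6·π_1 + 5/12·π_2 + 1/4·π_3
  π_1 = 5/12·π_0 + 1/4·π_1 + 1/6·π_2 + 1/12·π_3
  π_2 = 1/12·π_0 + 1/3·π_1 + 1/3·π_2 + 1/2·π_3
  normalize: π_0 + π_1 + π_2 + π_3 = 1
Solving the linear system gives exactly π = [174/671, 157/671, 203/671, 137/671].

π = [0.2593, 0.2340, 0.3025, 0.2042]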